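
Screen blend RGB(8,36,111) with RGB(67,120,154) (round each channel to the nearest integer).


Screen: C = 255 - (255-A)×(255-B)/255, rounded to nearest integer
R: 255 - (255-8)×(255-67)/255 = 255 - 46436/255 ≈ 255 - 182.102 = 72.898 → 73
G: 255 - (255-36)×(255-120)/255 = 255 - 29565/255 ≈ 255 - 115.941 = 139.059 → 139
B: 255 - (255-111)×(255-154)/255 = 255 - 14544/255 ≈ 255 - 57.035 = 197.965 → 198
= RGB(73, 139, 198)


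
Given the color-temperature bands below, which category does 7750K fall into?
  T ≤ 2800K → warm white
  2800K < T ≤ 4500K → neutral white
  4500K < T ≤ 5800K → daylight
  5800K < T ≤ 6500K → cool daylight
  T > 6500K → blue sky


Temperature: 7750K
7750K > 6500K → blue sky
Classification: blue sky


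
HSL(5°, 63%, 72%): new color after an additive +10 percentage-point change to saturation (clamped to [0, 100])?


Original S = 63%
Adjustment = +10 percentage points
New S = 63 + (10) = 73
Clamp to [0, 100] → 73
= HSL(5°, 73%, 72%)


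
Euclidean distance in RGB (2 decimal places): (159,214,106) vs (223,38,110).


d = √[(R₁-R₂)² + (G₁-G₂)² + (B₁-B₂)²]
d = √[(159-223)² + (214-38)² + (106-110)²]
d = √[4096 + 30976 + 16]
d = √35088
d ≈ 187.32


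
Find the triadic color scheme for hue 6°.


Triadic: equally spaced at 120° intervals
H1 = 6°
H2 = (6 + 120) mod 360 = 126°
H3 = (6 + 240) mod 360 = 246°
Triadic = 6°, 126°, 246°


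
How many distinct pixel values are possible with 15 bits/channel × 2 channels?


Total bits = 15 bits/channel × 2 channels = 30 bits
Distinct pixel values = 2^30
= 1,073,741,824 pixel values


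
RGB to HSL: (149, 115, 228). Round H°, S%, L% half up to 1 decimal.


Normalize: R'=149/255≈0.5843, G'=115/255≈0.4510, B'=228/255≈0.8941
Max=228/255, Min=115/255, Δ=Max-Min=113/255
L = (Max+Min)/2 = (228+115)/510 = 343/510 = 0.67254… → L = 67.3%
L > 0.5 → S = Δ/(2-Max-Min) = 113/(510-228-115) = 113/167 = 0.67664… → S = 67.7%
(the 1/255 factors cancel in S and H, so raw channel differences can be used)
Max is B' → H = 60 × ((R-G)/Δ + 4) = 60 × ((149-115)/113 + 4)
  34/113 + 4 = 0.3008… + 4 = 4.3008…
  H = 60 × 4.3008… = 258.053…° → H = 258.1°
= HSL(258.1°, 67.7%, 67.3%)


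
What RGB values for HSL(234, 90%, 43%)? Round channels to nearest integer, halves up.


H=234°, S=0.90, L=0.43
C = (1-|2L-1|)×S = (1-|-0.14|)×0.90 = 0.774
H' = H/60 = 234/60 ≈ 3.9000; X = C×(1-|H' mod 2 - 1|) = 0.0774
m = L - C/2 = 0.43 - 0.387 = 0.043
Sector ⌊H'⌋ = 3 → (R',G',B') = (0.0, 0.0774, 0.774)
RGB = ((R'+m)×255, (G'+m)×255, (B'+m)×255) = (10.965, 30.702, 208.335)
Round half up → RGB(11, 31, 208)


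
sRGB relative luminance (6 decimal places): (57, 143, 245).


Linearize each channel (sRGB transfer function): c = v/255; c_lin = c/12.92 if c ≤ 0.04045, else ((c+0.055)/1.055)^2.4
  R: 57/255 ≈ 0.223529 > 0.04045 → ((0.223529+0.055)/1.055)^2.4 ≈ 0.040915
  G: 143/255 ≈ 0.560784 > 0.04045 → ((0.560784+0.055)/1.055)^2.4 ≈ 0.274677
  B: 245/255 ≈ 0.960784 > 0.04045 → ((0.960784+0.055)/1.055)^2.4 ≈ 0.913099
R_lin = 0.040915, G_lin = 0.274677, B_lin = 0.913099
L = 0.2126×R + 0.7152×G + 0.0722×B
L = 0.2126×0.040915 + 0.7152×0.274677 + 0.0722×0.913099
L ≈ 0.271074


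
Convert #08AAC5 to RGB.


08 → 8 (R)
AA → 170 (G)
C5 → 197 (B)
= RGB(8, 170, 197)


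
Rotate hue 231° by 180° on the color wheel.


New hue = (H + rotation) mod 360
New hue = (231 + 180) mod 360
= 411 mod 360
= 51°


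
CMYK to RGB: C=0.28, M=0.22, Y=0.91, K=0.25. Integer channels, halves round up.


R = 255 × (1-C) × (1-K) = 255 × 0.72 × 0.75 = 137.7 → 138
G = 255 × (1-M) × (1-K) = 255 × 0.78 × 0.75 = 149.175 → 149
B = 255 × (1-Y) × (1-K) = 255 × 0.09 × 0.75 = 17.2125 → 17
= RGB(138, 149, 17)


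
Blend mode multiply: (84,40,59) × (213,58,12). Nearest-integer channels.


Multiply: C = A×B/255, rounded to nearest integer
R: 84×213/255 = 17892/255 ≈ 70.165 → 70
G: 40×58/255 = 2320/255 ≈ 9.098 → 9
B: 59×12/255 = 708/255 ≈ 2.776 → 3
= RGB(70, 9, 3)


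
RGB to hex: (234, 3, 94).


R = 234 → EA (hex)
G = 3 → 03 (hex)
B = 94 → 5E (hex)
Hex = #EA035E


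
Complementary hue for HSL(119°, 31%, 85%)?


Complement = opposite side of color wheel = hue + 180°
H' = (119 + 180) mod 360 = 299°
S and L unchanged.
= HSL(299°, 31%, 85%)


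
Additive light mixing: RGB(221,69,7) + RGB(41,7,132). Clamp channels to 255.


Additive: each channel = min(255, C₁+C₂)
R: 221+41 = 262 → 255
G: 69+7 = 76 → 76
B: 7+132 = 139 → 139
= RGB(255, 76, 139)


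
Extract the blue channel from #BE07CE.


Color: #BE07CE
R = BE = 190
G = 07 = 7
B = CE = 206
Blue = 206


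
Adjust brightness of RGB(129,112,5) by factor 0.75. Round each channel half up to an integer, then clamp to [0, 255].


Multiply each channel by 0.75, round half up, clamp to [0, 255]
R: 129×0.75 = 96.75 → round → 97
G: 112×0.75 = 84
B: 5×0.75 = 3.75 → round → 4
= RGB(97, 84, 4)


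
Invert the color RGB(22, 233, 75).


Invert: (255-R, 255-G, 255-B)
R: 255-22 = 233
G: 255-233 = 22
B: 255-75 = 180
= RGB(233, 22, 180)


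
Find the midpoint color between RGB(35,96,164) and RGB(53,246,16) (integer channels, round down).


Midpoint: each channel = ⌊(C₁+C₂)/2⌋
R: ⌊(35+53)/2⌋ = 44
G: ⌊(96+246)/2⌋ = 171
B: ⌊(164+16)/2⌋ = 90
= RGB(44, 171, 90)


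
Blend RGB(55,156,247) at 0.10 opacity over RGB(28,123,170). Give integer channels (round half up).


C = α×F + (1-α)×B, with 1-α = 0.90
R: 0.10×55 + 0.90×28 = 5.50 + 25.20 = 30.70 → 31
G: 0.10×156 + 0.90×123 = 15.60 + 110.70 = 126.30 → 126
B: 0.10×247 + 0.90×170 = 24.70 + 153.00 = 177.70 → 178
= RGB(31, 126, 178)


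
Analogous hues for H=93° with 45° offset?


Base hue: 93°
Left analog: (93 - 45) mod 360 = 48°
Right analog: (93 + 45) mod 360 = 138°
Analogous hues = 48° and 138°


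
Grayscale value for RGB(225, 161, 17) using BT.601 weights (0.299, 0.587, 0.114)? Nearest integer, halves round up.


Gray = 0.299×R + 0.587×G + 0.114×B
Gray = 0.299×225 + 0.587×161 + 0.114×17
Gray = 67.275 + 94.507 + 1.938
Gray = 163.720 → round half up → 164
Gray = 164


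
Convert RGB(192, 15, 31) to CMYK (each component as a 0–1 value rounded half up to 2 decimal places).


R'=192/255≈0.7529, G'=15/255≈0.0588, B'=31/255≈0.1216
K = 1 - max(R',G',B') = 1 - 192/255 = 63/255 = 0.24705… → 0.25
(1-R'-K)/(1-K) simplifies to (max-R)/max with max = 192:
C = (192-192)/192 = 0/192 = 0 → 0.00
M = (192-15)/192 = 177/192 = 0.92187… → 0.92
Y = (192-31)/192 = 161/192 = 0.83854… → 0.84
= CMYK(0.00, 0.92, 0.84, 0.25)


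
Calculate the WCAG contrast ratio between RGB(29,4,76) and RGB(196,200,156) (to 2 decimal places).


Linearize each sRGB channel c=v/255: c/12.92 if c ≤ 0.04045 else ((c+0.055)/1.055)^2.4
L = 0.2126×R_lin + 0.7152×G_lin + 0.0722×B_lin
Color 1 (29,4,76):
  R=29: 29/255≈0.1137 > 0.04045 → ((0.1137+0.055)/1.055)^2.4 ≈ 0.01229
  G=4: 4/255≈0.0157 ≤ 0.04045 → 0.0157/12.92 ≈ 0.00121
  B=76: 76/255≈0.2980 > 0.04045 → ((0.2980+0.055)/1.055)^2.4 ≈ 0.07227
  L1 = 0.2126×0.01229 + 0.7152×0.00121 + 0.0722×0.07227 ≈ 0.00870
Color 2 (196,200,156):
  R=196: 196/255≈0.7686 > 0.04045 → ((0.7686+0.055)/1.055)^2.4 ≈ 0.55201
  G=200: 200/255≈0.7843 > 0.04045 → ((0.7843+0.055)/1.055)^2.4 ≈ 0.57758
  B=156: 156/255≈0.6118 > 0.04045 → ((0.6118+0.055)/1.055)^2.4 ≈ 0.33245
  L2 = 0.2126×0.55201 + 0.7152×0.57758 + 0.0722×0.33245 ≈ 0.55445
Lighter = 0.55445, Darker = 0.00870
Ratio = (L_lighter + 0.05) / (L_darker + 0.05)
Ratio = (0.55445 + 0.05) / (0.00870 + 0.05) = 0.60445 / 0.05870 ≈ 10.2975
Ratio ≈ 10.30:1


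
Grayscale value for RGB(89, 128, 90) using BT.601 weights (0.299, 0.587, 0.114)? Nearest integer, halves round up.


Gray = 0.299×R + 0.587×G + 0.114×B
Gray = 0.299×89 + 0.587×128 + 0.114×90
Gray = 26.611 + 75.136 + 10.260
Gray = 112.007 → round half up → 112
Gray = 112


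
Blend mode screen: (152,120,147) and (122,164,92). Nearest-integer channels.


Screen: C = 255 - (255-A)×(255-B)/255, rounded to nearest integer
R: 255 - (255-152)×(255-122)/255 = 255 - 13699/255 ≈ 255 - 53.722 = 201.278 → 201
G: 255 - (255-120)×(255-164)/255 = 255 - 12285/255 ≈ 255 - 48.176 = 206.824 → 207
B: 255 - (255-147)×(255-92)/255 = 255 - 17604/255 ≈ 255 - 69.035 = 185.965 → 186
= RGB(201, 207, 186)


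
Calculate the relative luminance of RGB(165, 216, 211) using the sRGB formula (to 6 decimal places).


Linearize each channel (sRGB transfer function): c = v/255; c_lin = c/12.92 if c ≤ 0.04045, else ((c+0.055)/1.055)^2.4
  R: 165/255 ≈ 0.647059 > 0.04045 → ((0.647059+0.055)/1.055)^2.4 ≈ 0.376262
  G: 216/255 ≈ 0.847059 > 0.04045 → ((0.847059+0.055)/1.055)^2.4 ≈ 0.686685
  B: 211/255 ≈ 0.827451 > 0.04045 → ((0.827451+0.055)/1.055)^2.4 ≈ 0.651406
R_lin = 0.376262, G_lin = 0.686685, B_lin = 0.651406
L = 0.2126×R + 0.7152×G + 0.0722×B
L = 0.2126×0.376262 + 0.7152×0.686685 + 0.0722×0.651406
L ≈ 0.618142


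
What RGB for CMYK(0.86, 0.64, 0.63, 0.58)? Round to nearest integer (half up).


R = 255 × (1-C) × (1-K) = 255 × 0.14 × 0.42 = 14.994 → 15
G = 255 × (1-M) × (1-K) = 255 × 0.36 × 0.42 = 38.556 → 39
B = 255 × (1-Y) × (1-K) = 255 × 0.37 × 0.42 = 39.627 → 40
= RGB(15, 39, 40)


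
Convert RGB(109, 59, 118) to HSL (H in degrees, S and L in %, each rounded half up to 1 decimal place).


Normalize: R'=109/255≈0.4275, G'=59/255≈0.2314, B'=118/255≈0.4627
Max=118/255, Min=59/255, Δ=Max-Min=59/255
L = (Max+Min)/2 = (118+59)/510 = 177/510 = 0.34705… → L = 34.7%
L ≤ 0.5 → S = Δ/(Max+Min) = 59/(118+59) = 59/177 = 0.33333… → S = 33.3%
(the 1/255 factors cancel in S and H, so raw channel differences can be used)
Max is B' → H = 60 × ((R-G)/Δ + 4) = 60 × ((109-59)/59 + 4)
  50/59 + 4 = 0.8474… + 4 = 4.8474…
  H = 60 × 4.8474… = 290.847…° → H = 290.8°
= HSL(290.8°, 33.3%, 34.7%)


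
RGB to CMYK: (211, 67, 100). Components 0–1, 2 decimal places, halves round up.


R'=211/255≈0.8275, G'=67/255≈0.2627, B'=100/255≈0.3922
K = 1 - max(R',G',B') = 1 - 211/255 = 44/255 = 0.17254… → 0.17
(1-R'-K)/(1-K) simplifies to (max-R)/max with max = 211:
C = (211-211)/211 = 0/211 = 0 → 0.00
M = (211-67)/211 = 144/211 = 0.68246… → 0.68
Y = (211-100)/211 = 111/211 = 0.52606… → 0.53
= CMYK(0.00, 0.68, 0.53, 0.17)


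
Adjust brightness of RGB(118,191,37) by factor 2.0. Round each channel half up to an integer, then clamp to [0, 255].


Multiply each channel by 2.0, round half up, clamp to [0, 255]
R: 118×2.0 = 236
G: 191×2.0 = 382 → clamp → 255
B: 37×2.0 = 74
= RGB(236, 255, 74)


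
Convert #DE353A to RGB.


DE → 222 (R)
35 → 53 (G)
3A → 58 (B)
= RGB(222, 53, 58)


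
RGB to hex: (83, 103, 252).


R = 83 → 53 (hex)
G = 103 → 67 (hex)
B = 252 → FC (hex)
Hex = #5367FC


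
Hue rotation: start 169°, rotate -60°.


New hue = (H + rotation) mod 360
New hue = (169 -60) mod 360
= 109 mod 360
= 109°


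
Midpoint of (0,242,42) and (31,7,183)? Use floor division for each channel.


Midpoint: each channel = ⌊(C₁+C₂)/2⌋
R: ⌊(0+31)/2⌋ = 15
G: ⌊(242+7)/2⌋ = 124
B: ⌊(42+183)/2⌋ = 112
= RGB(15, 124, 112)


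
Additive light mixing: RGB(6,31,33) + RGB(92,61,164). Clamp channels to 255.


Additive: each channel = min(255, C₁+C₂)
R: 6+92 = 98 → 98
G: 31+61 = 92 → 92
B: 33+164 = 197 → 197
= RGB(98, 92, 197)


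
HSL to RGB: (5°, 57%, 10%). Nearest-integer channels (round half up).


H=5°, S=0.57, L=0.10
C = (1-|2L-1|)×S = (1-|-0.80|)×0.57 = 0.114
H' = H/60 = 5/60 ≈ 0.0833; X = C×(1-|H' mod 2 - 1|) = 0.0095
m = L - C/2 = 0.10 - 0.057 = 0.043
Sector ⌊H'⌋ = 0 → (R',G',B') = (0.114, 0.0095, 0.0)
RGB = ((R'+m)×255, (G'+m)×255, (B'+m)×255) = (40.035, 13.3875, 10.965)
Round half up → RGB(40, 13, 11)


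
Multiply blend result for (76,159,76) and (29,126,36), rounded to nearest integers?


Multiply: C = A×B/255, rounded to nearest integer
R: 76×29/255 = 2204/255 ≈ 8.643 → 9
G: 159×126/255 = 20034/255 ≈ 78.565 → 79
B: 76×36/255 = 2736/255 ≈ 10.729 → 11
= RGB(9, 79, 11)


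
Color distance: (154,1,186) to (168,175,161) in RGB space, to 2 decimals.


d = √[(R₁-R₂)² + (G₁-G₂)² + (B₁-B₂)²]
d = √[(154-168)² + (1-175)² + (186-161)²]
d = √[196 + 30276 + 625]
d = √31097
d ≈ 176.34


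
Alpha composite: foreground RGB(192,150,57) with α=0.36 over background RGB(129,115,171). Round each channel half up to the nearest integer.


C = α×F + (1-α)×B, with 1-α = 0.64
R: 0.36×192 + 0.64×129 = 69.12 + 82.56 = 151.68 → 152
G: 0.36×150 + 0.64×115 = 54.00 + 73.60 = 127.60 → 128
B: 0.36×57 + 0.64×171 = 20.52 + 109.44 = 129.96 → 130
= RGB(152, 128, 130)


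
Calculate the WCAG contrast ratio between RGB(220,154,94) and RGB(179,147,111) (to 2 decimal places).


Linearize each sRGB channel c=v/255: c/12.92 if c ≤ 0.04045 else ((c+0.055)/1.055)^2.4
L = 0.2126×R_lin + 0.7152×G_lin + 0.0722×B_lin
Color 1 (220,154,94):
  R=220: 220/255≈0.8627 > 0.04045 → ((0.8627+0.055)/1.055)^2.4 ≈ 0.71569
  G=154: 154/255≈0.6039 > 0.04045 → ((0.6039+0.055)/1.055)^2.4 ≈ 0.32314
  B=94: 94/255≈0.3686 > 0.04045 → ((0.3686+0.055)/1.055)^2.4 ≈ 0.11193
  L1 = 0.2126×0.71569 + 0.7152×0.32314 + 0.0722×0.11193 ≈ 0.39135
Color 2 (179,147,111):
  R=179: 179/255≈0.7020 > 0.04045 → ((0.7020+0.055)/1.055)^2.4 ≈ 0.45079
  G=147: 147/255≈0.5765 > 0.04045 → ((0.5765+0.055)/1.055)^2.4 ≈ 0.29177
  B=111: 111/255≈0.4353 > 0.04045 → ((0.4353+0.055)/1.055)^2.4 ≈ 0.15896
  L2 = 0.2126×0.45079 + 0.7152×0.29177 + 0.0722×0.15896 ≈ 0.31599
Lighter = 0.39135, Darker = 0.31599
Ratio = (L_lighter + 0.05) / (L_darker + 0.05)
Ratio = (0.39135 + 0.05) / (0.31599 + 0.05) = 0.44135 / 0.36599 ≈ 1.2059
Ratio ≈ 1.21:1


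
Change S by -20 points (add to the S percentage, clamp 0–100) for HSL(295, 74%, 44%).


Original S = 74%
Adjustment = -20 percentage points
New S = 74 + (-20) = 54
Clamp to [0, 100] → 54
= HSL(295°, 54%, 44%)


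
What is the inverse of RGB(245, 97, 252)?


Invert: (255-R, 255-G, 255-B)
R: 255-245 = 10
G: 255-97 = 158
B: 255-252 = 3
= RGB(10, 158, 3)


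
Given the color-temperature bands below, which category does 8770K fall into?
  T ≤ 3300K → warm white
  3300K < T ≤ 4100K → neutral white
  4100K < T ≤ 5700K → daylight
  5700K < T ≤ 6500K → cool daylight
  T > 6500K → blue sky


Temperature: 8770K
8770K > 6500K → blue sky
Classification: blue sky


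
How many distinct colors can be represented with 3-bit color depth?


Colors = 2^bits = 2^3
= 8 colors


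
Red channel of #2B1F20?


Color: #2B1F20
R = 2B = 43
G = 1F = 31
B = 20 = 32
Red = 43


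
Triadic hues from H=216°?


Triadic: equally spaced at 120° intervals
H1 = 216°
H2 = (216 + 120) mod 360 = 336°
H3 = (216 + 240) mod 360 = 96°
Triadic = 216°, 336°, 96°


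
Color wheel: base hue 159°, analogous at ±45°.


Base hue: 159°
Left analog: (159 - 45) mod 360 = 114°
Right analog: (159 + 45) mod 360 = 204°
Analogous hues = 114° and 204°


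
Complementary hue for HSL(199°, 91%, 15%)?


Complement = opposite side of color wheel = hue + 180°
H' = (199 + 180) mod 360 = 19°
S and L unchanged.
= HSL(19°, 91%, 15%)


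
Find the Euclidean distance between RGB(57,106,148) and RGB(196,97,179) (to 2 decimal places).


d = √[(R₁-R₂)² + (G₁-G₂)² + (B₁-B₂)²]
d = √[(57-196)² + (106-97)² + (148-179)²]
d = √[19321 + 81 + 961]
d = √20363
d ≈ 142.70


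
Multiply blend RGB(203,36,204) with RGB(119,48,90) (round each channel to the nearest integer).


Multiply: C = A×B/255, rounded to nearest integer
R: 203×119/255 = 24157/255 ≈ 94.733 → 95
G: 36×48/255 = 1728/255 ≈ 6.776 → 7
B: 204×90/255 = 18360/255 ≈ 72.000 → 72
= RGB(95, 7, 72)


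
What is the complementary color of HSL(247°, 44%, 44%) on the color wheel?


Complement = opposite side of color wheel = hue + 180°
H' = (247 + 180) mod 360 = 67°
S and L unchanged.
= HSL(67°, 44%, 44%)


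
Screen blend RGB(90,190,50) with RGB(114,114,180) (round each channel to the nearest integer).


Screen: C = 255 - (255-A)×(255-B)/255, rounded to nearest integer
R: 255 - (255-90)×(255-114)/255 = 255 - 23265/255 ≈ 255 - 91.235 = 163.765 → 164
G: 255 - (255-190)×(255-114)/255 = 255 - 9165/255 ≈ 255 - 35.941 = 219.059 → 219
B: 255 - (255-50)×(255-180)/255 = 255 - 15375/255 ≈ 255 - 60.294 = 194.706 → 195
= RGB(164, 219, 195)


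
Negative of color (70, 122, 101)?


Invert: (255-R, 255-G, 255-B)
R: 255-70 = 185
G: 255-122 = 133
B: 255-101 = 154
= RGB(185, 133, 154)


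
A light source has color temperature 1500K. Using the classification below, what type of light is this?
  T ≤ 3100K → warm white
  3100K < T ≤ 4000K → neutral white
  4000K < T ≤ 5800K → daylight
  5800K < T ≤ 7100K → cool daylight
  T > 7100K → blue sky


Temperature: 1500K
1500K ≤ 3100K → warm white
Classification: warm white


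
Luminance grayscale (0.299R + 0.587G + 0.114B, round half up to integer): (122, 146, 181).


Gray = 0.299×R + 0.587×G + 0.114×B
Gray = 0.299×122 + 0.587×146 + 0.114×181
Gray = 36.478 + 85.702 + 20.634
Gray = 142.814 → round half up → 143
Gray = 143


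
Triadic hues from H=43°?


Triadic: equally spaced at 120° intervals
H1 = 43°
H2 = (43 + 120) mod 360 = 163°
H3 = (43 + 240) mod 360 = 283°
Triadic = 43°, 163°, 283°


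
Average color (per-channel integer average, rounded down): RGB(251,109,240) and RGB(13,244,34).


Midpoint: each channel = ⌊(C₁+C₂)/2⌋
R: ⌊(251+13)/2⌋ = 132
G: ⌊(109+244)/2⌋ = 176
B: ⌊(240+34)/2⌋ = 137
= RGB(132, 176, 137)


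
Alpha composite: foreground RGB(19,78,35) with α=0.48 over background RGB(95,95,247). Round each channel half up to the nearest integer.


C = α×F + (1-α)×B, with 1-α = 0.52
R: 0.48×19 + 0.52×95 = 9.12 + 49.40 = 58.52 → 59
G: 0.48×78 + 0.52×95 = 37.44 + 49.40 = 86.84 → 87
B: 0.48×35 + 0.52×247 = 16.80 + 128.44 = 145.24 → 145
= RGB(59, 87, 145)


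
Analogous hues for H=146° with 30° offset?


Base hue: 146°
Left analog: (146 - 30) mod 360 = 116°
Right analog: (146 + 30) mod 360 = 176°
Analogous hues = 116° and 176°


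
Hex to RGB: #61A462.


61 → 97 (R)
A4 → 164 (G)
62 → 98 (B)
= RGB(97, 164, 98)


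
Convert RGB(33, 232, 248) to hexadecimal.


R = 33 → 21 (hex)
G = 232 → E8 (hex)
B = 248 → F8 (hex)
Hex = #21E8F8


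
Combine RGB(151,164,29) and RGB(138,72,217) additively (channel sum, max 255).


Additive: each channel = min(255, C₁+C₂)
R: 151+138 = 289 → 255
G: 164+72 = 236 → 236
B: 29+217 = 246 → 246
= RGB(255, 236, 246)


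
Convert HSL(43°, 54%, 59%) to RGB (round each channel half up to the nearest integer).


H=43°, S=0.54, L=0.59
C = (1-|2L-1|)×S = (1-|0.18|)×0.54 = 0.4428
H' = H/60 = 43/60 ≈ 0.7167; X = C×(1-|H' mod 2 - 1|) = 0.31734
m = L - C/2 = 0.59 - 0.2214 = 0.3686
Sector ⌊H'⌋ = 0 → (R',G',B') = (0.4428, 0.31734, 0.0)
RGB = ((R'+m)×255, (G'+m)×255, (B'+m)×255) = (206.907, 174.9147, 93.993)
Round half up → RGB(207, 175, 94)


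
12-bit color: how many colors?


Colors = 2^bits = 2^12
= 4,096 colors


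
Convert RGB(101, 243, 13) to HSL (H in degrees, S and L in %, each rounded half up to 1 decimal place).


Normalize: R'=101/255≈0.3961, G'=243/255≈0.9529, B'=13/255≈0.0510
Max=243/255, Min=13/255, Δ=Max-Min=230/255
L = (Max+Min)/2 = (243+13)/510 = 256/510 = 0.50196… → L = 50.2%
L > 0.5 → S = Δ/(2-Max-Min) = 230/(510-243-13) = 230/254 = 0.90551… → S = 90.6%
(the 1/255 factors cancel in S and H, so raw channel differences can be used)
Max is G' → H = 60 × ((B-R)/Δ + 2) = 60 × ((13-101)/230 + 2)
  -88/230 + 2 = -0.3826… + 2 = 1.6173…
  H = 60 × 1.6173… = 97.043…° → H = 97.0°
= HSL(97.0°, 90.6%, 50.2%)


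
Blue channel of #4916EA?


Color: #4916EA
R = 49 = 73
G = 16 = 22
B = EA = 234
Blue = 234


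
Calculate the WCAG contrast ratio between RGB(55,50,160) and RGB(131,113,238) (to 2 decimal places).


Linearize each sRGB channel c=v/255: c/12.92 if c ≤ 0.04045 else ((c+0.055)/1.055)^2.4
L = 0.2126×R_lin + 0.7152×G_lin + 0.0722×B_lin
Color 1 (55,50,160):
  R=55: 55/255≈0.2157 > 0.04045 → ((0.2157+0.055)/1.055)^2.4 ≈ 0.03820
  G=50: 50/255≈0.1961 > 0.04045 → ((0.1961+0.055)/1.055)^2.4 ≈ 0.03190
  B=160: 160/255≈0.6275 > 0.04045 → ((0.6275+0.055)/1.055)^2.4 ≈ 0.35153
  L1 = 0.2126×0.03820 + 0.7152×0.03190 + 0.0722×0.35153 ≈ 0.05631
Color 2 (131,113,238):
  R=131: 131/255≈0.5137 > 0.04045 → ((0.5137+0.055)/1.055)^2.4 ≈ 0.22697
  G=113: 113/255≈0.4431 > 0.04045 → ((0.4431+0.055)/1.055)^2.4 ≈ 0.16513
  B=238: 238/255≈0.9333 > 0.04045 → ((0.9333+0.055)/1.055)^2.4 ≈ 0.85499
  L2 = 0.2126×0.22697 + 0.7152×0.16513 + 0.0722×0.85499 ≈ 0.22809
Lighter = 0.22809, Darker = 0.05631
Ratio = (L_lighter + 0.05) / (L_darker + 0.05)
Ratio = (0.22809 + 0.05) / (0.05631 + 0.05) = 0.27809 / 0.10631 ≈ 2.6157
Ratio ≈ 2.62:1


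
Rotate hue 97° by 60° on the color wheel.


New hue = (H + rotation) mod 360
New hue = (97 + 60) mod 360
= 157 mod 360
= 157°


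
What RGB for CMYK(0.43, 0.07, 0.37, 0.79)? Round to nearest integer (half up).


R = 255 × (1-C) × (1-K) = 255 × 0.57 × 0.21 = 30.5235 → 31
G = 255 × (1-M) × (1-K) = 255 × 0.93 × 0.21 = 49.8015 → 50
B = 255 × (1-Y) × (1-K) = 255 × 0.63 × 0.21 = 33.7365 → 34
= RGB(31, 50, 34)


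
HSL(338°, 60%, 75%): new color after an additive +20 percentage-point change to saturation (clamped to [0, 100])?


Original S = 60%
Adjustment = +20 percentage points
New S = 60 + (20) = 80
Clamp to [0, 100] → 80
= HSL(338°, 80%, 75%)


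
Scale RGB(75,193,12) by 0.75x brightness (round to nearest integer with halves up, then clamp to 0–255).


Multiply each channel by 0.75, round half up, clamp to [0, 255]
R: 75×0.75 = 56.25 → round → 56
G: 193×0.75 = 144.75 → round → 145
B: 12×0.75 = 9
= RGB(56, 145, 9)


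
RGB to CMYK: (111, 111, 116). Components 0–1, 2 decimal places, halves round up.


R'=111/255≈0.4353, G'=111/255≈0.4353, B'=116/255≈0.4549
K = 1 - max(R',G',B') = 1 - 116/255 = 139/255 = 0.54509… → 0.55
(1-R'-K)/(1-K) simplifies to (max-R)/max with max = 116:
C = (116-111)/116 = 5/116 = 0.04310… → 0.04
M = (116-111)/116 = 5/116 = 0.04310… → 0.04
Y = (116-116)/116 = 0/116 = 0 → 0.00
= CMYK(0.04, 0.04, 0.00, 0.55)


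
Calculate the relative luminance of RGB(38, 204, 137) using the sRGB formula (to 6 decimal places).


Linearize each channel (sRGB transfer function): c = v/255; c_lin = c/12.92 if c ≤ 0.04045, else ((c+0.055)/1.055)^2.4
  R: 38/255 ≈ 0.149020 > 0.04045 → ((0.149020+0.055)/1.055)^2.4 ≈ 0.019382
  G: 204/255 ≈ 0.800000 > 0.04045 → ((0.800000+0.055)/1.055)^2.4 ≈ 0.603827
  B: 137/255 ≈ 0.537255 > 0.04045 → ((0.537255+0.055)/1.055)^2.4 ≈ 0.250158
R_lin = 0.019382, G_lin = 0.603827, B_lin = 0.250158
L = 0.2126×R + 0.7152×G + 0.0722×B
L = 0.2126×0.019382 + 0.7152×0.603827 + 0.0722×0.250158
L ≈ 0.454039


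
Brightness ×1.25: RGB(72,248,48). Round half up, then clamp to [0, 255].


Multiply each channel by 1.25, round half up, clamp to [0, 255]
R: 72×1.25 = 90
G: 248×1.25 = 310 → clamp → 255
B: 48×1.25 = 60
= RGB(90, 255, 60)


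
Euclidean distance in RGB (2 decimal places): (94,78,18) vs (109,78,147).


d = √[(R₁-R₂)² + (G₁-G₂)² + (B₁-B₂)²]
d = √[(94-109)² + (78-78)² + (18-147)²]
d = √[225 + 0 + 16641]
d = √16866
d ≈ 129.87


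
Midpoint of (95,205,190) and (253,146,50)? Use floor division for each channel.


Midpoint: each channel = ⌊(C₁+C₂)/2⌋
R: ⌊(95+253)/2⌋ = 174
G: ⌊(205+146)/2⌋ = 175
B: ⌊(190+50)/2⌋ = 120
= RGB(174, 175, 120)


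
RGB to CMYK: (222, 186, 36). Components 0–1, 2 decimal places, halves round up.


R'=222/255≈0.8706, G'=186/255≈0.7294, B'=36/255≈0.1412
K = 1 - max(R',G',B') = 1 - 222/255 = 33/255 = 0.12941… → 0.13
(1-R'-K)/(1-K) simplifies to (max-R)/max with max = 222:
C = (222-222)/222 = 0/222 = 0 → 0.00
M = (222-186)/222 = 36/222 = 0.16216… → 0.16
Y = (222-36)/222 = 186/222 = 0.83783… → 0.84
= CMYK(0.00, 0.16, 0.84, 0.13)


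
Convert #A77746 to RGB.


A7 → 167 (R)
77 → 119 (G)
46 → 70 (B)
= RGB(167, 119, 70)


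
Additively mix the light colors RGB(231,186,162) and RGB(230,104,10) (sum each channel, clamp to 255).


Additive: each channel = min(255, C₁+C₂)
R: 231+230 = 461 → 255
G: 186+104 = 290 → 255
B: 162+10 = 172 → 172
= RGB(255, 255, 172)


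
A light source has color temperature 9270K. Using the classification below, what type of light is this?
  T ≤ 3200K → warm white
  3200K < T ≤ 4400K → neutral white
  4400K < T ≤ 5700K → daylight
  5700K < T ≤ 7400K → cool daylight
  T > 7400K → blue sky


Temperature: 9270K
9270K > 7400K → blue sky
Classification: blue sky


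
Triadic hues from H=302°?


Triadic: equally spaced at 120° intervals
H1 = 302°
H2 = (302 + 120) mod 360 = 62°
H3 = (302 + 240) mod 360 = 182°
Triadic = 302°, 62°, 182°


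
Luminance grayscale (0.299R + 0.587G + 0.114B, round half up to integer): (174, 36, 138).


Gray = 0.299×R + 0.587×G + 0.114×B
Gray = 0.299×174 + 0.587×36 + 0.114×138
Gray = 52.026 + 21.132 + 15.732
Gray = 88.890 → round half up → 89
Gray = 89


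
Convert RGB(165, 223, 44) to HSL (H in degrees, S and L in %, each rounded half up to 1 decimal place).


Normalize: R'=165/255≈0.6471, G'=223/255≈0.8745, B'=44/255≈0.1725
Max=223/255, Min=44/255, Δ=Max-Min=179/255
L = (Max+Min)/2 = (223+44)/510 = 267/510 = 0.52352… → L = 52.4%
L > 0.5 → S = Δ/(2-Max-Min) = 179/(510-223-44) = 179/243 = 0.73662… → S = 73.7%
(the 1/255 factors cancel in S and H, so raw channel differences can be used)
Max is G' → H = 60 × ((B-R)/Δ + 2) = 60 × ((44-165)/179 + 2)
  -121/179 + 2 = -0.6759… + 2 = 1.3240…
  H = 60 × 1.3240… = 79.441…° → H = 79.4°
= HSL(79.4°, 73.7%, 52.4%)


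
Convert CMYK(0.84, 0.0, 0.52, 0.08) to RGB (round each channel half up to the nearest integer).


R = 255 × (1-C) × (1-K) = 255 × 0.16 × 0.92 = 37.536 → 38
G = 255 × (1-M) × (1-K) = 255 × 1.00 × 0.92 = 234.6 → 235
B = 255 × (1-Y) × (1-K) = 255 × 0.48 × 0.92 = 112.608 → 113
= RGB(38, 235, 113)


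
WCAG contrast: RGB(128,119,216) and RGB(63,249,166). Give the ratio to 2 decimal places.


Linearize each sRGB channel c=v/255: c/12.92 if c ≤ 0.04045 else ((c+0.055)/1.055)^2.4
L = 0.2126×R_lin + 0.7152×G_lin + 0.0722×B_lin
Color 1 (128,119,216):
  R=128: 128/255≈0.5020 > 0.04045 → ((0.5020+0.055)/1.055)^2.4 ≈ 0.21586
  G=119: 119/255≈0.4667 > 0.04045 → ((0.4667+0.055)/1.055)^2.4 ≈ 0.18447
  B=216: 216/255≈0.8471 > 0.04045 → ((0.8471+0.055)/1.055)^2.4 ≈ 0.68669
  L1 = 0.2126×0.21586 + 0.7152×0.18447 + 0.0722×0.68669 ≈ 0.22741
Color 2 (63,249,166):
  R=63: 63/255≈0.2471 > 0.04045 → ((0.2471+0.055)/1.055)^2.4 ≈ 0.04971
  G=249: 249/255≈0.9765 > 0.04045 → ((0.9765+0.055)/1.055)^2.4 ≈ 0.94731
  B=166: 166/255≈0.6510 > 0.04045 → ((0.6510+0.055)/1.055)^2.4 ≈ 0.38133
  L2 = 0.2126×0.04971 + 0.7152×0.94731 + 0.0722×0.38133 ≈ 0.71561
Lighter = 0.71561, Darker = 0.22741
Ratio = (L_lighter + 0.05) / (L_darker + 0.05)
Ratio = (0.71561 + 0.05) / (0.22741 + 0.05) = 0.76561 / 0.27741 ≈ 2.7599
Ratio ≈ 2.76:1


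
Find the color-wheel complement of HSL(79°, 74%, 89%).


Complement = opposite side of color wheel = hue + 180°
H' = (79 + 180) mod 360 = 259°
S and L unchanged.
= HSL(259°, 74%, 89%)


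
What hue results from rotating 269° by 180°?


New hue = (H + rotation) mod 360
New hue = (269 + 180) mod 360
= 449 mod 360
= 89°


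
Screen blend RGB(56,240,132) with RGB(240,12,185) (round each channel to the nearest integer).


Screen: C = 255 - (255-A)×(255-B)/255, rounded to nearest integer
R: 255 - (255-56)×(255-240)/255 = 255 - 2985/255 ≈ 255 - 11.706 = 243.294 → 243
G: 255 - (255-240)×(255-12)/255 = 255 - 3645/255 ≈ 255 - 14.294 = 240.706 → 241
B: 255 - (255-132)×(255-185)/255 = 255 - 8610/255 ≈ 255 - 33.765 = 221.235 → 221
= RGB(243, 241, 221)


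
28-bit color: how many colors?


Colors = 2^bits = 2^28
= 268,435,456 colors


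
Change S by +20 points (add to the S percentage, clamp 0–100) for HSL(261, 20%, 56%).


Original S = 20%
Adjustment = +20 percentage points
New S = 20 + (20) = 40
Clamp to [0, 100] → 40
= HSL(261°, 40%, 56%)


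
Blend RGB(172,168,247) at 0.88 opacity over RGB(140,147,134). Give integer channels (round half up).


C = α×F + (1-α)×B, with 1-α = 0.12
R: 0.88×172 + 0.12×140 = 151.36 + 16.80 = 168.16 → 168
G: 0.88×168 + 0.12×147 = 147.84 + 17.64 = 165.48 → 165
B: 0.88×247 + 0.12×134 = 217.36 + 16.08 = 233.44 → 233
= RGB(168, 165, 233)


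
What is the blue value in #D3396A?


Color: #D3396A
R = D3 = 211
G = 39 = 57
B = 6A = 106
Blue = 106


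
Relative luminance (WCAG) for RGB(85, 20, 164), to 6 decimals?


Linearize each channel (sRGB transfer function): c = v/255; c_lin = c/12.92 if c ≤ 0.04045, else ((c+0.055)/1.055)^2.4
  R: 85/255 ≈ 0.333333 > 0.04045 → ((0.333333+0.055)/1.055)^2.4 ≈ 0.090842
  G: 20/255 ≈ 0.078431 > 0.04045 → ((0.078431+0.055)/1.055)^2.4 ≈ 0.006995
  B: 164/255 ≈ 0.643137 > 0.04045 → ((0.643137+0.055)/1.055)^2.4 ≈ 0.371238
R_lin = 0.090842, G_lin = 0.006995, B_lin = 0.371238
L = 0.2126×R + 0.7152×G + 0.0722×B
L = 0.2126×0.090842 + 0.7152×0.006995 + 0.0722×0.371238
L ≈ 0.051119


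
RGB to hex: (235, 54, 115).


R = 235 → EB (hex)
G = 54 → 36 (hex)
B = 115 → 73 (hex)
Hex = #EB3673


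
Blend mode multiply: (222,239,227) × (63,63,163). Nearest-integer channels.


Multiply: C = A×B/255, rounded to nearest integer
R: 222×63/255 = 13986/255 ≈ 54.847 → 55
G: 239×63/255 = 15057/255 ≈ 59.047 → 59
B: 227×163/255 = 37001/255 ≈ 145.102 → 145
= RGB(55, 59, 145)


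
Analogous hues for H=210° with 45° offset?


Base hue: 210°
Left analog: (210 - 45) mod 360 = 165°
Right analog: (210 + 45) mod 360 = 255°
Analogous hues = 165° and 255°


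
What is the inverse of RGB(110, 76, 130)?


Invert: (255-R, 255-G, 255-B)
R: 255-110 = 145
G: 255-76 = 179
B: 255-130 = 125
= RGB(145, 179, 125)


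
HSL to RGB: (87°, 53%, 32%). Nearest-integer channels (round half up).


H=87°, S=0.53, L=0.32
C = (1-|2L-1|)×S = (1-|-0.36|)×0.53 = 0.3392
H' = H/60 = 87/60 ≈ 1.4500; X = C×(1-|H' mod 2 - 1|) = 0.18656
m = L - C/2 = 0.32 - 0.1696 = 0.1504
Sector ⌊H'⌋ = 1 → (R',G',B') = (0.18656, 0.3392, 0.0)
RGB = ((R'+m)×255, (G'+m)×255, (B'+m)×255) = (85.9248, 124.848, 38.352)
Round half up → RGB(86, 125, 38)


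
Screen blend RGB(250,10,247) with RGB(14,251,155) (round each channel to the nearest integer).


Screen: C = 255 - (255-A)×(255-B)/255, rounded to nearest integer
R: 255 - (255-250)×(255-14)/255 = 255 - 1205/255 ≈ 255 - 4.725 = 250.275 → 250
G: 255 - (255-10)×(255-251)/255 = 255 - 980/255 ≈ 255 - 3.843 = 251.157 → 251
B: 255 - (255-247)×(255-155)/255 = 255 - 800/255 ≈ 255 - 3.137 = 251.863 → 252
= RGB(250, 251, 252)


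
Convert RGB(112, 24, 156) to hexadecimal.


R = 112 → 70 (hex)
G = 24 → 18 (hex)
B = 156 → 9C (hex)
Hex = #70189C


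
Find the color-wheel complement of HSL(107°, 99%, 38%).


Complement = opposite side of color wheel = hue + 180°
H' = (107 + 180) mod 360 = 287°
S and L unchanged.
= HSL(287°, 99%, 38%)


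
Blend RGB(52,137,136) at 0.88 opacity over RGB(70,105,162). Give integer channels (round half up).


C = α×F + (1-α)×B, with 1-α = 0.12
R: 0.88×52 + 0.12×70 = 45.76 + 8.40 = 54.16 → 54
G: 0.88×137 + 0.12×105 = 120.56 + 12.60 = 133.16 → 133
B: 0.88×136 + 0.12×162 = 119.68 + 19.44 = 139.12 → 139
= RGB(54, 133, 139)


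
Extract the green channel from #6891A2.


Color: #6891A2
R = 68 = 104
G = 91 = 145
B = A2 = 162
Green = 145


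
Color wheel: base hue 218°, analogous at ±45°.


Base hue: 218°
Left analog: (218 - 45) mod 360 = 173°
Right analog: (218 + 45) mod 360 = 263°
Analogous hues = 173° and 263°


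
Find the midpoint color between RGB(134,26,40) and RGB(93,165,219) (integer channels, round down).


Midpoint: each channel = ⌊(C₁+C₂)/2⌋
R: ⌊(134+93)/2⌋ = 113
G: ⌊(26+165)/2⌋ = 95
B: ⌊(40+219)/2⌋ = 129
= RGB(113, 95, 129)


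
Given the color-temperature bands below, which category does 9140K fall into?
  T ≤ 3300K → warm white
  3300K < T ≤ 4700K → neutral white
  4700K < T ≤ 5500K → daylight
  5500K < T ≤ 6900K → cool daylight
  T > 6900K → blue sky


Temperature: 9140K
9140K > 6900K → blue sky
Classification: blue sky


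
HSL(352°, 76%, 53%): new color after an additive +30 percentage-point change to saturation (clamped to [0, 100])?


Original S = 76%
Adjustment = +30 percentage points
New S = 76 + (30) = 106
Clamp to [0, 100] → 100
= HSL(352°, 100%, 53%)


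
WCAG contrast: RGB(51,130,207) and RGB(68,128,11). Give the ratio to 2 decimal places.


Linearize each sRGB channel c=v/255: c/12.92 if c ≤ 0.04045 else ((c+0.055)/1.055)^2.4
L = 0.2126×R_lin + 0.7152×G_lin + 0.0722×B_lin
Color 1 (51,130,207):
  R=51: 51/255≈0.2000 > 0.04045 → ((0.2000+0.055)/1.055)^2.4 ≈ 0.03310
  G=130: 130/255≈0.5098 > 0.04045 → ((0.5098+0.055)/1.055)^2.4 ≈ 0.22323
  B=207: 207/255≈0.8118 > 0.04045 → ((0.8118+0.055)/1.055)^2.4 ≈ 0.62396
  L1 = 0.2126×0.03310 + 0.7152×0.22323 + 0.0722×0.62396 ≈ 0.21174
Color 2 (68,128,11):
  R=68: 68/255≈0.2667 > 0.04045 → ((0.2667+0.055)/1.055)^2.4 ≈ 0.05781
  G=128: 128/255≈0.5020 > 0.04045 → ((0.5020+0.055)/1.055)^2.4 ≈ 0.21586
  B=11: 11/255≈0.0431 > 0.04045 → ((0.0431+0.055)/1.055)^2.4 ≈ 0.00335
  L2 = 0.2126×0.05781 + 0.7152×0.21586 + 0.0722×0.00335 ≈ 0.16691
Lighter = 0.21174, Darker = 0.16691
Ratio = (L_lighter + 0.05) / (L_darker + 0.05)
Ratio = (0.21174 + 0.05) / (0.16691 + 0.05) = 0.26174 / 0.21691 ≈ 1.2067
Ratio ≈ 1.21:1


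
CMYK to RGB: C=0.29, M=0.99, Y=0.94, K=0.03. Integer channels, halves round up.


R = 255 × (1-C) × (1-K) = 255 × 0.71 × 0.97 = 175.6185 → 176
G = 255 × (1-M) × (1-K) = 255 × 0.01 × 0.97 = 2.4735 → 2
B = 255 × (1-Y) × (1-K) = 255 × 0.06 × 0.97 = 14.841 → 15
= RGB(176, 2, 15)


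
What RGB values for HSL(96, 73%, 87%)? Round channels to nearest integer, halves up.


H=96°, S=0.73, L=0.87
C = (1-|2L-1|)×S = (1-|0.74|)×0.73 = 0.1898
H' = H/60 = 96/60 ≈ 1.6000; X = C×(1-|H' mod 2 - 1|) = 0.07592
m = L - C/2 = 0.87 - 0.0949 = 0.7751
Sector ⌊H'⌋ = 1 → (R',G',B') = (0.07592, 0.1898, 0.0)
RGB = ((R'+m)×255, (G'+m)×255, (B'+m)×255) = (217.0101, 246.0495, 197.6505)
Round half up → RGB(217, 246, 198)


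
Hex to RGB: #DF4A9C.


DF → 223 (R)
4A → 74 (G)
9C → 156 (B)
= RGB(223, 74, 156)


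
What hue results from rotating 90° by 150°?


New hue = (H + rotation) mod 360
New hue = (90 + 150) mod 360
= 240 mod 360
= 240°


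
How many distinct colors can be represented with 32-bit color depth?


Colors = 2^bits = 2^32
= 4,294,967,296 colors


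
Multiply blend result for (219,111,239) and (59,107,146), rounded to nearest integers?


Multiply: C = A×B/255, rounded to nearest integer
R: 219×59/255 = 12921/255 ≈ 50.671 → 51
G: 111×107/255 = 11877/255 ≈ 46.576 → 47
B: 239×146/255 = 34894/255 ≈ 136.839 → 137
= RGB(51, 47, 137)


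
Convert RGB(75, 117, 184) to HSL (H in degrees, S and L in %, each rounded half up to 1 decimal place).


Normalize: R'=75/255≈0.2941, G'=117/255≈0.4588, B'=184/255≈0.7216
Max=184/255, Min=75/255, Δ=Max-Min=109/255
L = (Max+Min)/2 = (184+75)/510 = 259/510 = 0.50784… → L = 50.8%
L > 0.5 → S = Δ/(2-Max-Min) = 109/(510-184-75) = 109/251 = 0.43426… → S = 43.4%
(the 1/255 factors cancel in S and H, so raw channel differences can be used)
Max is B' → H = 60 × ((R-G)/Δ + 4) = 60 × ((75-117)/109 + 4)
  -42/109 + 4 = -0.3853… + 4 = 3.6146…
  H = 60 × 3.6146… = 216.880…° → H = 216.9°
= HSL(216.9°, 43.4%, 50.8%)


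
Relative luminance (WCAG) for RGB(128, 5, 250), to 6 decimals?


Linearize each channel (sRGB transfer function): c = v/255; c_lin = c/12.92 if c ≤ 0.04045, else ((c+0.055)/1.055)^2.4
  R: 128/255 ≈ 0.501961 > 0.04045 → ((0.501961+0.055)/1.055)^2.4 ≈ 0.215861
  G: 5/255 ≈ 0.019608 ≤ 0.04045 → 0.019608/12.92 ≈ 0.001518
  B: 250/255 ≈ 0.980392 > 0.04045 → ((0.980392+0.055)/1.055)^2.4 ≈ 0.955973
R_lin = 0.215861, G_lin = 0.001518, B_lin = 0.955973
L = 0.2126×R + 0.7152×G + 0.0722×B
L = 0.2126×0.215861 + 0.7152×0.001518 + 0.0722×0.955973
L ≈ 0.115999


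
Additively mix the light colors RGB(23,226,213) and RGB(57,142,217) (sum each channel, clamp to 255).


Additive: each channel = min(255, C₁+C₂)
R: 23+57 = 80 → 80
G: 226+142 = 368 → 255
B: 213+217 = 430 → 255
= RGB(80, 255, 255)


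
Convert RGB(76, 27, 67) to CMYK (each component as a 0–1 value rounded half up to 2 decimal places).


R'=76/255≈0.2980, G'=27/255≈0.1059, B'=67/255≈0.2627
K = 1 - max(R',G',B') = 1 - 76/255 = 179/255 = 0.70196… → 0.70
(1-R'-K)/(1-K) simplifies to (max-R)/max with max = 76:
C = (76-76)/76 = 0/76 = 0 → 0.00
M = (76-27)/76 = 49/76 = 0.64473… → 0.64
Y = (76-67)/76 = 9/76 = 0.11842… → 0.12
= CMYK(0.00, 0.64, 0.12, 0.70)


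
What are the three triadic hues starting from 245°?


Triadic: equally spaced at 120° intervals
H1 = 245°
H2 = (245 + 120) mod 360 = 5°
H3 = (245 + 240) mod 360 = 125°
Triadic = 245°, 5°, 125°


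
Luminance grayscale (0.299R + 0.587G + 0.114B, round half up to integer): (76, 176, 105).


Gray = 0.299×R + 0.587×G + 0.114×B
Gray = 0.299×76 + 0.587×176 + 0.114×105
Gray = 22.724 + 103.312 + 11.970
Gray = 138.006 → round half up → 138
Gray = 138


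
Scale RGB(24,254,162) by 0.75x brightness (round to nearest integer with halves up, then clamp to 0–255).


Multiply each channel by 0.75, round half up, clamp to [0, 255]
R: 24×0.75 = 18
G: 254×0.75 = 190.5 → round → 191
B: 162×0.75 = 121.5 → round → 122
= RGB(18, 191, 122)


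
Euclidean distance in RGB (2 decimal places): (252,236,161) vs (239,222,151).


d = √[(R₁-R₂)² + (G₁-G₂)² + (B₁-B₂)²]
d = √[(252-239)² + (236-222)² + (161-151)²]
d = √[169 + 196 + 100]
d = √465
d ≈ 21.56


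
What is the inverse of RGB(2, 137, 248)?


Invert: (255-R, 255-G, 255-B)
R: 255-2 = 253
G: 255-137 = 118
B: 255-248 = 7
= RGB(253, 118, 7)


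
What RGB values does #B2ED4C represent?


B2 → 178 (R)
ED → 237 (G)
4C → 76 (B)
= RGB(178, 237, 76)


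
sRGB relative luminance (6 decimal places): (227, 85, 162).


Linearize each channel (sRGB transfer function): c = v/255; c_lin = c/12.92 if c ≤ 0.04045, else ((c+0.055)/1.055)^2.4
  R: 227/255 ≈ 0.890196 > 0.04045 → ((0.890196+0.055)/1.055)^2.4 ≈ 0.768151
  G: 85/255 ≈ 0.333333 > 0.04045 → ((0.333333+0.055)/1.055)^2.4 ≈ 0.090842
  B: 162/255 ≈ 0.635294 > 0.04045 → ((0.635294+0.055)/1.055)^2.4 ≈ 0.361307
R_lin = 0.768151, G_lin = 0.090842, B_lin = 0.361307
L = 0.2126×R + 0.7152×G + 0.0722×B
L = 0.2126×0.768151 + 0.7152×0.090842 + 0.0722×0.361307
L ≈ 0.254365


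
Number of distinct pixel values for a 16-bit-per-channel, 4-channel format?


Total bits = 16 bits/channel × 4 channels = 64 bits
Distinct pixel values = 2^64
= 18,446,744,073,709,551,616 pixel values
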